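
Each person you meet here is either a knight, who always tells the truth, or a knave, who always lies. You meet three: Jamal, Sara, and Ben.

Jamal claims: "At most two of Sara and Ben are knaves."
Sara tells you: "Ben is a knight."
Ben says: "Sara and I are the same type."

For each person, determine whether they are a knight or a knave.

Jamal: knight, Sara: knight, Ben: knight

Regardless of anyone's role, Jamal's statement is true, so Jamal is a knight.
Consider Sara. Suppose Sara is a knave.
Then whichever role Ben has, Ben's statement has the wrong truth value — contradiction.
So Sara is a knight.
Consider Ben. Suppose Ben is a knave.
Then Sara's statement comes out false, contradicting Sara being a knight.
So Ben is a knight.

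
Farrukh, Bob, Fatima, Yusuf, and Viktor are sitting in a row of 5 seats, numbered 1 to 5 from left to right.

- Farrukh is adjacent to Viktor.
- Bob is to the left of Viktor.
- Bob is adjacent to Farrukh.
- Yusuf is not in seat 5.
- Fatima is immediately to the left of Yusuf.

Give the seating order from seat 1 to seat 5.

From clues 1–2: Bob is in {1,2,3}.
From clues 1–3: Farrukh is in {2,3,4}.
From clues 1–5: Fatima → seat 1, Yusuf → seat 2, Bob → seat 3, Farrukh → seat 4, Viktor → seat 5.

Fatima, Yusuf, Bob, Farrukh, Viktor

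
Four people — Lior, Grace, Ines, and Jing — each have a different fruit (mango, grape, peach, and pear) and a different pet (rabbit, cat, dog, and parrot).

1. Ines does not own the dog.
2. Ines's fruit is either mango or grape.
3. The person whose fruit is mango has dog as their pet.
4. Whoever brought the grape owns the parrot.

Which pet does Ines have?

Clue 1 rules out dog for Ines's pet.
With clues 1–4, cat and rabbit are impossible for Ines's pet.
That leaves parrot.

parrot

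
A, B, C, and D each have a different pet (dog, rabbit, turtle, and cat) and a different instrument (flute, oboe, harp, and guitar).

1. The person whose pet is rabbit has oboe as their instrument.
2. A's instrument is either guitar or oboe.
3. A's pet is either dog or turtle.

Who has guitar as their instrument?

A

With clues 1–3, B, C, and D are impossible for the one with instrument guitar.
That leaves A.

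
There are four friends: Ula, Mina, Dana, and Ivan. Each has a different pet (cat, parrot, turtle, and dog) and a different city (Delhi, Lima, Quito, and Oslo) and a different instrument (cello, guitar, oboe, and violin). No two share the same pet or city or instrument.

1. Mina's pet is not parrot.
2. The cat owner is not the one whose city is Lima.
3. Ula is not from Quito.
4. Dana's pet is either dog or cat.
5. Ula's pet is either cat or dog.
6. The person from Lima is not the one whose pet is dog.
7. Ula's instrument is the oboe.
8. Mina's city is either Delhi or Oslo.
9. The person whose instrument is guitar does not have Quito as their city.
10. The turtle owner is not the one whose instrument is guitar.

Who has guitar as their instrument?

Ivan

With clues 1–7, Ula is impossible for the one with instrument guitar.
With clues 1–9, Dana is impossible for the one with instrument guitar.
With clues 1–10, Mina is impossible for the one with instrument guitar.
That leaves Ivan.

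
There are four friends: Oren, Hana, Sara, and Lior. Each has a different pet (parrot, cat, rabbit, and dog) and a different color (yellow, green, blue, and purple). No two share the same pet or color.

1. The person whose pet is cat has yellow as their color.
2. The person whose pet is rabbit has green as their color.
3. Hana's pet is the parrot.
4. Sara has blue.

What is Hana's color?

With clues 1–3, green and yellow are impossible for Hana's color.
With clues 1–4, blue is impossible for Hana's color.
That leaves purple.

purple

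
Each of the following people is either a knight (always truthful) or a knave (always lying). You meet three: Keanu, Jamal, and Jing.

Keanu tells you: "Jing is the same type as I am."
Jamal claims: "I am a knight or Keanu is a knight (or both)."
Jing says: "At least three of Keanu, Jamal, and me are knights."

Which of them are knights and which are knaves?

Consider Keanu. Suppose Keanu is a knave.
Then no assignment of the remaining roles makes every statement match its speaker's type — contradiction.
So Keanu is a knight.
With that fixed, Jamal's statement is true, so Jamal is a knight.
Consider Jing. Suppose Jing is a knave.
Then Keanu's statement comes out false, contradicting Keanu being a knight.
So Jing is a knight.

Keanu: knight, Jamal: knight, Jing: knight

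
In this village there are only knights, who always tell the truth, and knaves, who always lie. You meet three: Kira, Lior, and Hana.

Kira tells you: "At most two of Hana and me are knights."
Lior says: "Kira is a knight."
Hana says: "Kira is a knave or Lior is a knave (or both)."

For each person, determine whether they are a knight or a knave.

Kira: knight, Lior: knight, Hana: knave

Regardless of anyone's role, Kira's statement is true, so Kira is a knight.
With that fixed, Lior's statement is true, so Lior is a knight.
With that fixed, Hana's statement is false, so Hana is a knave.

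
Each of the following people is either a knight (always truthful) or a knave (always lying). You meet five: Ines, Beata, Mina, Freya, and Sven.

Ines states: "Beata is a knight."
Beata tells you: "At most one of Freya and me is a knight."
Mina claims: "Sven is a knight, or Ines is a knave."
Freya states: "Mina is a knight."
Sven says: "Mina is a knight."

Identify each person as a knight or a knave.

Consider Ines. Suppose Ines is a knave.
Then no assignment of the remaining roles makes every statement match its speaker's type — contradiction.
So Ines is a knight.
Consider Beata. Suppose Beata is a knave.
Then Ines's statement comes out false, contradicting Ines being a knight.
So Beata is a knight.
Consider Mina. Suppose Mina is a knight.
Then no assignment of the remaining roles makes every statement match its speaker's type — contradiction.
So Mina is a knave.
With that fixed, Freya's statement is false, so Freya is a knave.
With that fixed, Sven's statement is false, so Sven is a knave.

Ines: knight, Beata: knight, Mina: knave, Freya: knave, Sven: knave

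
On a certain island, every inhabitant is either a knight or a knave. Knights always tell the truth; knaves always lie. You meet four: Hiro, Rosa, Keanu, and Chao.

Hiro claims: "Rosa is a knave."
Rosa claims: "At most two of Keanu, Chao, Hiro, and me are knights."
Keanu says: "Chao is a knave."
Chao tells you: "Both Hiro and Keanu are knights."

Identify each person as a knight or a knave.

Consider Hiro. Suppose Hiro is a knight.
Then no assignment of the remaining roles makes every statement match its speaker's type — contradiction.
So Hiro is a knave.
With that fixed, Chao's statement is false, so Chao is a knave.
With that fixed, Rosa's statement is true, so Rosa is a knight.
With that fixed, Keanu's statement is true, so Keanu is a knight.

Hiro: knave, Rosa: knight, Keanu: knight, Chao: knave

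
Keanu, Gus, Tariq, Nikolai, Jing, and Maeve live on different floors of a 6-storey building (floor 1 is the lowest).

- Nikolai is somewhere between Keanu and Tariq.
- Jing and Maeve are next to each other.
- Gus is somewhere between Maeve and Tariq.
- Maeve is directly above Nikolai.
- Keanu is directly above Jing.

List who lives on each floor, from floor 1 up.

Tariq, Gus, Nikolai, Maeve, Jing, Keanu

From clue 1: Nikolai is in {2,3,4,5}.
From clues 1–3: Keanu is in {1,3,4,6}.
From clues 1–4: Keanu is in {1,6}.
From clues 1–5: Tariq → floor 1, Gus → floor 2, Nikolai → floor 3, Maeve → floor 4, Jing → floor 5, Keanu → floor 6.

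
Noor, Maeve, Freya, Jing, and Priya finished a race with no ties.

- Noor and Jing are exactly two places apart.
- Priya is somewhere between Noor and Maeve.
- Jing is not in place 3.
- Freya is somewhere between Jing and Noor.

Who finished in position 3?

Noor

With clues 1–2, Freya and Maeve are ruled out for place 3.
With clues 1–3, Jing is ruled out for place 3.
With clues 1–4, Priya is ruled out for place 3.
So place 3 is Noor.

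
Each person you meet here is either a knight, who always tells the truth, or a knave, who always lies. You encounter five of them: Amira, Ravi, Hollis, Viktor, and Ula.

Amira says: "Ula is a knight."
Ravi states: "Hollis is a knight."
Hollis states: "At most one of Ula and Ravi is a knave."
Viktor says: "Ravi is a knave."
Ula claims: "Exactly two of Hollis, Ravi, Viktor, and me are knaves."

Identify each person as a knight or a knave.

Consider Amira. Suppose Amira is a knight.
Then no assignment of the remaining roles makes every statement match its speaker's type — contradiction.
So Amira is a knave.
Consider Ravi. Suppose Ravi is a knight.
Then no assignment of the remaining roles makes every statement match its speaker's type — contradiction.
So Ravi is a knave.
With that fixed, Viktor's statement is true, so Viktor is a knight.
Consider Hollis. Suppose Hollis is a knight.
Then Ravi's statement comes out true, contradicting Ravi being a knave.
So Hollis is a knave.
Consider Ula. Suppose Ula is a knight.
Then Amira's statement comes out true, contradicting Amira being a knave.
So Ula is a knave.

Amira: knave, Ravi: knave, Hollis: knave, Viktor: knight, Ula: knave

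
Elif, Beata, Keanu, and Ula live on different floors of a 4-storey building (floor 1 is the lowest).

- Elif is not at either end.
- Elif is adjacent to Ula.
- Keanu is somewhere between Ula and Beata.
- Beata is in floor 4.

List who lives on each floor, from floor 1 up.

From clue 1: Elif is in {2,3}.
From clues 1–4: Ula → floor 1, Elif → floor 2, Keanu → floor 3, Beata → floor 4.

Ula, Elif, Keanu, Beata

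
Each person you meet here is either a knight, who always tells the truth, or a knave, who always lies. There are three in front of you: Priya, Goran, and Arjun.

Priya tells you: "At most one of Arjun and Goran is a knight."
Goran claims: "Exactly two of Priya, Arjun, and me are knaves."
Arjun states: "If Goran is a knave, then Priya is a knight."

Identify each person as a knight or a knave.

Priya: knight, Goran: knave, Arjun: knight

Consider Priya. Suppose Priya is a knave.
Then no assignment of the remaining roles makes every statement match its speaker's type — contradiction.
So Priya is a knight.
With that fixed, Arjun's statement is true, so Arjun is a knight.
With that fixed, Goran's statement is false, so Goran is a knave.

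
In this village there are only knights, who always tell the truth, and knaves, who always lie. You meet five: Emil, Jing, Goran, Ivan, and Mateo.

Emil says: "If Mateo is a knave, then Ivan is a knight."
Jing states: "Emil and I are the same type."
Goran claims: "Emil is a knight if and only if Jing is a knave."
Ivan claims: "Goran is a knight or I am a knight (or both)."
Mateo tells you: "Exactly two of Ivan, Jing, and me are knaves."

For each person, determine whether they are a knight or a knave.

Emil: knight, Jing: knight, Goran: knave, Ivan: knight, Mateo: knave

Consider Emil. Suppose Emil is a knave.
Then whichever role Jing has, Jing's statement has the wrong truth value — contradiction.
So Emil is a knight.
Consider Jing. Suppose Jing is a knave.
Then no assignment of the remaining roles makes every statement match its speaker's type — contradiction.
So Jing is a knight.
With that fixed, Goran's statement is false, so Goran is a knave.
Consider Ivan. Suppose Ivan is a knave.
Then whichever role Mateo has, Mateo's statement has the wrong truth value — contradiction.
So Ivan is a knight.
With that fixed, Mateo's statement is false, so Mateo is a knave.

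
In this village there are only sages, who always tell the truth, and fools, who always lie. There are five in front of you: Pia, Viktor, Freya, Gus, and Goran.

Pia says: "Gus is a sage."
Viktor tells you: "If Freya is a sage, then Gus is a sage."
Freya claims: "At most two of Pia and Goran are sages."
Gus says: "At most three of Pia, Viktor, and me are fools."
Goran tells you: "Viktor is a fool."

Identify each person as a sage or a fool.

Regardless of anyone's role, Freya's statement is true, so Freya is a sage.
With that fixed, Gus's statement is true, so Gus is a sage.
With that fixed, Pia's statement is true, so Pia is a sage.
With that fixed, Viktor's statement is true, so Viktor is a sage.
With that fixed, Goran's statement is false, so Goran is a fool.

Pia: sage, Viktor: sage, Freya: sage, Gus: sage, Goran: fool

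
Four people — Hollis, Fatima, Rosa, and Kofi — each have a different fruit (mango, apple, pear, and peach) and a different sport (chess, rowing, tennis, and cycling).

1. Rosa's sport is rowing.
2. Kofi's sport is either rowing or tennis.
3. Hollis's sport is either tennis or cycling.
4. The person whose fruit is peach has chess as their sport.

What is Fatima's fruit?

With clues 1–4, apple, mango, and pear are impossible for Fatima's fruit.
That leaves peach.

peach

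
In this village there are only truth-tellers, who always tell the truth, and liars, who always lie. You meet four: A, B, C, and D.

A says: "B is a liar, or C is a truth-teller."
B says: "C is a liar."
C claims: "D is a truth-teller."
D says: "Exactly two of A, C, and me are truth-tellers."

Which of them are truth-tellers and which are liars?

A: liar, B: truth-teller, C: liar, D: liar

Consider A. Suppose A is a truth-teller.
Then no assignment of the remaining roles makes every statement match its speaker's type — contradiction.
So A is a liar.
Consider B. Suppose B is a liar.
Then A's statement comes out true, contradicting A being a liar.
So B is a truth-teller.
Consider C. Suppose C is a truth-teller.
Then A's statement comes out true, contradicting A being a liar.
So C is a liar.
With that fixed, D's statement is false, so D is a liar.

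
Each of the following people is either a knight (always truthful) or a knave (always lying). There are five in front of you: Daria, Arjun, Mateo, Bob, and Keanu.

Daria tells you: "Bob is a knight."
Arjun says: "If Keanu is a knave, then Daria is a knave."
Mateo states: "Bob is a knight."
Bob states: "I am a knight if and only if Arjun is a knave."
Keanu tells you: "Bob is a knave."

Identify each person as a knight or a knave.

Consider Daria. Suppose Daria is a knave.
Then no assignment of the remaining roles makes every statement match its speaker's type — contradiction.
So Daria is a knight.
Consider Arjun. Suppose Arjun is a knight.
Then whichever role Bob has, Bob's statement has the wrong truth value — contradiction.
So Arjun is a knave.
Consider Mateo. Suppose Mateo is a knave.
Then no assignment of the remaining roles makes every statement match its speaker's type — contradiction.
So Mateo is a knight.
Consider Bob. Suppose Bob is a knave.
Then Daria's statement comes out false, contradicting Daria being a knight.
So Bob is a knight.
With that fixed, Keanu's statement is false, so Keanu is a knave.

Daria: knight, Arjun: knave, Mateo: knight, Bob: knight, Keanu: knave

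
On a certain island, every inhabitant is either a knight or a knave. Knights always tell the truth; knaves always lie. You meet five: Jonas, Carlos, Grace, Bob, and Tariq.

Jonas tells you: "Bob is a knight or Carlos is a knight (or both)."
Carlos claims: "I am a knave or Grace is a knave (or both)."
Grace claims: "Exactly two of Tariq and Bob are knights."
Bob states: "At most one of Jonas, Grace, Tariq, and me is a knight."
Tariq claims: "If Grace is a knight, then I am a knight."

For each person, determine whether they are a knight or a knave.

Consider Jonas. Suppose Jonas is a knave.
Then no assignment of the remaining roles makes every statement match its speaker's type — contradiction.
So Jonas is a knight.
Consider Carlos. Suppose Carlos is a knave.
Then Carlos's own statement would have to be false, but it can't be — contradiction.
So Carlos is a knight.
Consider Grace. Suppose Grace is a knight.
Then Carlos's statement comes out false, contradicting Carlos being a knight.
So Grace is a knave.
With that fixed, Tariq's statement is true, so Tariq is a knight.
With that fixed, Bob's statement is false, so Bob is a knave.

Jonas: knight, Carlos: knight, Grace: knave, Bob: knave, Tariq: knight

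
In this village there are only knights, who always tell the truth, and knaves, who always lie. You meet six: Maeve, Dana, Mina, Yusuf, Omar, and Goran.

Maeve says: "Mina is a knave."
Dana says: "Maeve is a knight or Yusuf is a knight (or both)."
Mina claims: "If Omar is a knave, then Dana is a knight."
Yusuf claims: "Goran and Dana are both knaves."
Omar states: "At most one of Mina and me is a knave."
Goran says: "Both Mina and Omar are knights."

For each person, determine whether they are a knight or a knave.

Maeve: knave, Dana: knave, Mina: knight, Yusuf: knave, Omar: knight, Goran: knight

Consider Maeve. Suppose Maeve is a knight.
Then no assignment of the remaining roles makes every statement match its speaker's type — contradiction.
So Maeve is a knave.
Consider Dana. Suppose Dana is a knight.
Then no assignment of the remaining roles makes every statement match its speaker's type — contradiction.
So Dana is a knave.
Consider Mina. Suppose Mina is a knave.
Then Maeve's statement comes out true, contradicting Maeve being a knave.
So Mina is a knight.
With that fixed, Omar's statement is true, so Omar is a knight.
With that fixed, Goran's statement is true, so Goran is a knight.
With that fixed, Yusuf's statement is false, so Yusuf is a knave.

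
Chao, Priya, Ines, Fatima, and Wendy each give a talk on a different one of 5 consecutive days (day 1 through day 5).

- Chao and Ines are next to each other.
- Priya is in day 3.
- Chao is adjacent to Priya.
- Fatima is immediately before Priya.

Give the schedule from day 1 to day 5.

Wendy, Fatima, Priya, Chao, Ines

From clues 1–2: Priya → day 3.
From clues 1–3: Chao is in {2,4}.
From clues 1–4: Wendy → day 1, Fatima → day 2, Chao → day 4, Ines → day 5.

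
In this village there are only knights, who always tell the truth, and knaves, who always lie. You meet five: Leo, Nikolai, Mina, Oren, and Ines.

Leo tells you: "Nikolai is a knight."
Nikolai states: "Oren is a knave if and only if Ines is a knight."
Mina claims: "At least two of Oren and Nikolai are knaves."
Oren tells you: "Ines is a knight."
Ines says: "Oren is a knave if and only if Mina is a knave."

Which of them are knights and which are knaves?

Leo: knave, Nikolai: knave, Mina: knight, Oren: knave, Ines: knave

Consider Leo. Suppose Leo is a knight.
Then no assignment of the remaining roles makes every statement match its speaker's type — contradiction.
So Leo is a knave.
Consider Nikolai. Suppose Nikolai is a knight.
Then Leo's statement comes out true, contradicting Leo being a knave.
So Nikolai is a knave.
Consider Mina. Suppose Mina is a knave.
Then no assignment of the remaining roles makes every statement match its speaker's type — contradiction.
So Mina is a knight.
Consider Oren. Suppose Oren is a knight.
Then Mina's statement comes out false, contradicting Mina being a knight.
So Oren is a knave.
With that fixed, Ines's statement is false, so Ines is a knave.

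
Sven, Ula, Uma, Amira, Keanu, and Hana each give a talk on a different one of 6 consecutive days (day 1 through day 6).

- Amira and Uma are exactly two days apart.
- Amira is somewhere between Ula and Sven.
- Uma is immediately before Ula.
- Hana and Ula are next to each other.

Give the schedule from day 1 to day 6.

Sven, Amira, Keanu, Uma, Ula, Hana

From clues 1–2: Amira is in {2,3,4,5}.
From clues 1–4: Sven → day 1, Amira → day 2, Keanu → day 3, Uma → day 4, Ula → day 5, Hana → day 6.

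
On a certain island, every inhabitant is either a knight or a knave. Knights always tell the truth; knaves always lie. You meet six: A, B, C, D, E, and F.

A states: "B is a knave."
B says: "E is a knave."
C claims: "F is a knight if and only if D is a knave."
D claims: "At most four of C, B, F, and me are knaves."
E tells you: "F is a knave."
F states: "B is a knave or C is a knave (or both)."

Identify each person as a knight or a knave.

Regardless of anyone's role, D's statement is true, so D is a knight.
Consider A. Suppose A is a knight.
Then no assignment of the remaining roles makes every statement match its speaker's type — contradiction.
So A is a knave.
Consider B. Suppose B is a knave.
Then A's statement comes out true, contradicting A being a knave.
So B is a knight.
Consider C. Suppose C is a knight.
Then no assignment of the remaining roles makes every statement match its speaker's type — contradiction.
So C is a knave.
With that fixed, F's statement is true, so F is a knight.
With that fixed, E's statement is false, so E is a knave.

A: knave, B: knight, C: knave, D: knight, E: knave, F: knight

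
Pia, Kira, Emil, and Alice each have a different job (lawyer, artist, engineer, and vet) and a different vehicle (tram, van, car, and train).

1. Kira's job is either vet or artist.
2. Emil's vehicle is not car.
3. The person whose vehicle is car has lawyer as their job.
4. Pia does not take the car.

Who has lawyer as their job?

Alice

Clue 1 rules out Kira for the one with job lawyer.
With clues 1–3, Emil is impossible for the one with job lawyer.
With clues 1–4, Pia is impossible for the one with job lawyer.
That leaves Alice.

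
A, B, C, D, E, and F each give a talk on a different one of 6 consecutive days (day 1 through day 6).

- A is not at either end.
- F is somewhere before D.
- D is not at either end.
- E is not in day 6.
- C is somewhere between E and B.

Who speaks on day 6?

B

With clue 1, A is ruled out for day 6.
With clues 1–2, F is ruled out for day 6.
With clues 1–3, D is ruled out for day 6.
With clues 1–4, E is ruled out for day 6.
With clues 1–5, C is ruled out for day 6.
So day 6 is B.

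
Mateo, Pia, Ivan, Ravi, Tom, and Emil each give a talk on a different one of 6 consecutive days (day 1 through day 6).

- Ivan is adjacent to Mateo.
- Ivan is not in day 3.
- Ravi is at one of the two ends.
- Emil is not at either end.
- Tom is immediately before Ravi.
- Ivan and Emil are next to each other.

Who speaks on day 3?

Emil

With clues 1–2, Ivan is ruled out for day 3.
With clues 1–3, Ravi is ruled out for day 3.
With clues 1–5, Tom is ruled out for day 3.
With clues 1–6, Mateo and Pia are ruled out for day 3.
So day 3 is Emil.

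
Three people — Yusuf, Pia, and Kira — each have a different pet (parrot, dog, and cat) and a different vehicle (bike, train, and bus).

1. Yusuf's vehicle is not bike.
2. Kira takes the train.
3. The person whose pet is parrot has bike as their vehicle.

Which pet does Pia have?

parrot

With clues 1–3, cat and dog are impossible for Pia's pet.
That leaves parrot.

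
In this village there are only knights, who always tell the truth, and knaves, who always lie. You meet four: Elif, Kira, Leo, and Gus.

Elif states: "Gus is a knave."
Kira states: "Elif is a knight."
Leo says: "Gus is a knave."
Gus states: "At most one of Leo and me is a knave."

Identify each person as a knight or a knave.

Consider Elif. Suppose Elif is a knight.
Then no assignment of the remaining roles makes every statement match its speaker's type — contradiction.
So Elif is a knave.
With that fixed, Kira's statement is false, so Kira is a knave.
Consider Leo. Suppose Leo is a knight.
Then no assignment of the remaining roles makes every statement match its speaker's type — contradiction.
So Leo is a knave.
Consider Gus. Suppose Gus is a knave.
Then Elif's statement comes out true, contradicting Elif being a knave.
So Gus is a knight.

Elif: knave, Kira: knave, Leo: knave, Gus: knight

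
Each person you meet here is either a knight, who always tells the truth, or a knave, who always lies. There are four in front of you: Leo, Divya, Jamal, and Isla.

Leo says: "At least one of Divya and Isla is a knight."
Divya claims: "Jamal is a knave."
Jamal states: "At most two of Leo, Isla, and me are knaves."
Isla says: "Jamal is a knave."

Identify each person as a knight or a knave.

Consider Leo. Suppose Leo is a knight.
Then no assignment of the remaining roles makes every statement match its speaker's type — contradiction.
So Leo is a knave.
Consider Divya. Suppose Divya is a knight.
Then Leo's statement comes out true, contradicting Leo being a knave.
So Divya is a knave.
Consider Jamal. Suppose Jamal is a knave.
Then Divya's statement comes out true, contradicting Divya being a knave.
So Jamal is a knight.
With that fixed, Isla's statement is false, so Isla is a knave.

Leo: knave, Divya: knave, Jamal: knight, Isla: knave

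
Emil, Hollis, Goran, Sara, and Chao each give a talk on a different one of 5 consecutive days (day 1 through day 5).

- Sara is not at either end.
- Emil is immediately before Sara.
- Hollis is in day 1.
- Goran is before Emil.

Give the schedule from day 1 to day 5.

From clue 1: Sara is in {2,3,4}.
From clues 1–2: Emil is in {1,2,3}.
From clues 1–3: Hollis → day 1.
From clues 1–4: Goran → day 2, Emil → day 3, Sara → day 4, Chao → day 5.

Hollis, Goran, Emil, Sara, Chao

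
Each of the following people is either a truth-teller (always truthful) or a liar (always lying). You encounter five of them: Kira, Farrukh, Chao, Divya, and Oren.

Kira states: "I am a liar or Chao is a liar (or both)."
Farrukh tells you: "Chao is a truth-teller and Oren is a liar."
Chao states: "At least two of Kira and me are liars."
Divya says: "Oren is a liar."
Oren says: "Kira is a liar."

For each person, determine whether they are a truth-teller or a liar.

Consider Kira. Suppose Kira is a liar.
Then Kira's own statement would have to be false, but it can't be — contradiction.
So Kira is a truth-teller.
With that fixed, Chao's statement is false, so Chao is a liar.
With that fixed, Oren's statement is false, so Oren is a liar.
With that fixed, Farrukh's statement is false, so Farrukh is a liar.
With that fixed, Divya's statement is true, so Divya is a truth-teller.

Kira: truth-teller, Farrukh: liar, Chao: liar, Divya: truth-teller, Oren: liar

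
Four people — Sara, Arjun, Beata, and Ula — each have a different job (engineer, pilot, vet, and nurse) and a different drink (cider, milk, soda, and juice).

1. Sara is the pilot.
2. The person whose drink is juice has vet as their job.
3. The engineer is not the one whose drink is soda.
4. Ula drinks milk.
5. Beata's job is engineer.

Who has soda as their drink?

With clues 1–4, Ula is impossible for the one with drink soda.
With clues 1–5, Arjun and Beata are impossible for the one with drink soda.
That leaves Sara.

Sara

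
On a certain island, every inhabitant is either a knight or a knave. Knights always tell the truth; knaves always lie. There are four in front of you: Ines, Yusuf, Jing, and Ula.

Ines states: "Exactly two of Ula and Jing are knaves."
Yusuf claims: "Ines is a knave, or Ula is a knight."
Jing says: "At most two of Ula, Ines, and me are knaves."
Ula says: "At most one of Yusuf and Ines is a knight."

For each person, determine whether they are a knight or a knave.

Consider Ines. Suppose Ines is a knight.
Then no assignment of the remaining roles makes every statement match its speaker's type — contradiction.
So Ines is a knave.
With that fixed, Yusuf's statement is true, so Yusuf is a knight.
With that fixed, Ula's statement is true, so Ula is a knight.
With that fixed, Jing's statement is true, so Jing is a knight.

Ines: knave, Yusuf: knight, Jing: knight, Ula: knight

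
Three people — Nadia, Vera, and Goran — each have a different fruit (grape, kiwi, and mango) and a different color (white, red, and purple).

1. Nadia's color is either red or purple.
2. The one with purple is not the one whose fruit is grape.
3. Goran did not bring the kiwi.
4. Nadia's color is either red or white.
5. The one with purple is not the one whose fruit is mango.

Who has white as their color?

Goran

Clue 1 rules out Nadia for the one with color white.
With clues 1–5, Vera is impossible for the one with color white.
That leaves Goran.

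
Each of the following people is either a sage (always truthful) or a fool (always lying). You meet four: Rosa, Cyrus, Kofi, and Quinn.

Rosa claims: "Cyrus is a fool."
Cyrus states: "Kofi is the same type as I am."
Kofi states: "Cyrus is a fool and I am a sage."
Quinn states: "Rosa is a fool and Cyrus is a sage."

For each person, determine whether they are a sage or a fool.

Consider Rosa. Suppose Rosa is a fool.
Then no assignment of the remaining roles makes every statement match its speaker's type — contradiction.
So Rosa is a sage.
With that fixed, Quinn's statement is false, so Quinn is a fool.
Consider Cyrus. Suppose Cyrus is a sage.
Then Rosa's statement comes out false, contradicting Rosa being a sage.
So Cyrus is a fool.
Consider Kofi. Suppose Kofi is a fool.
Then Cyrus's statement comes out true, contradicting Cyrus being a fool.
So Kofi is a sage.

Rosa: sage, Cyrus: fool, Kofi: sage, Quinn: fool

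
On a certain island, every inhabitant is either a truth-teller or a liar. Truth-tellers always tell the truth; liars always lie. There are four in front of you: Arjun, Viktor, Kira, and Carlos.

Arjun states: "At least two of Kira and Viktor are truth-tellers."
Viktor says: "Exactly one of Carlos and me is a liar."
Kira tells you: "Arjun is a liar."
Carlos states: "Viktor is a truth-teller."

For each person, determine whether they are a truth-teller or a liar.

Arjun: liar, Viktor: liar, Kira: truth-teller, Carlos: liar

Consider Arjun. Suppose Arjun is a truth-teller.
Then no assignment of the remaining roles makes every statement match its speaker's type — contradiction.
So Arjun is a liar.
With that fixed, Kira's statement is true, so Kira is a truth-teller.
Consider Viktor. Suppose Viktor is a truth-teller.
Then Arjun's statement comes out true, contradicting Arjun being a liar.
So Viktor is a liar.
With that fixed, Carlos's statement is false, so Carlos is a liar.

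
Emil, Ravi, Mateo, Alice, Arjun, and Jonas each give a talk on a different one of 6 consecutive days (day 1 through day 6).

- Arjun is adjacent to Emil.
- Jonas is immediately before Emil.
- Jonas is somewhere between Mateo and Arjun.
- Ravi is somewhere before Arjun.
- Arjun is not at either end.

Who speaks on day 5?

Arjun

With clues 1–2, Jonas is ruled out for day 5.
With clues 1–3, Mateo is ruled out for day 5.
With clues 1–4, Alice and Ravi are ruled out for day 5.
With clues 1–5, Emil is ruled out for day 5.
So day 5 is Arjun.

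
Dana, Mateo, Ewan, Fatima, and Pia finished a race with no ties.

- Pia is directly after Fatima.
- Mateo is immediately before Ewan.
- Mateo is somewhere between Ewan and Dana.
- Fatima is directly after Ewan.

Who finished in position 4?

Fatima

With clues 1–2, Dana is ruled out for place 4.
With clues 1–3, Ewan and Pia are ruled out for place 4.
With clues 1–4, Mateo is ruled out for place 4.
So place 4 is Fatima.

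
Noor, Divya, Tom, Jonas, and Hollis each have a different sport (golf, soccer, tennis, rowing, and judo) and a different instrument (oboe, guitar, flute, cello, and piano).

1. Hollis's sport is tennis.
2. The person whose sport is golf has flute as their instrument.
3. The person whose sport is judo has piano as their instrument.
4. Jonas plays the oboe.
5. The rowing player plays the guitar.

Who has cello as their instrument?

With clues 1–4, Jonas is impossible for the one with instrument cello.
With clues 1–5, Divya, Noor, and Tom are impossible for the one with instrument cello.
That leaves Hollis.

Hollis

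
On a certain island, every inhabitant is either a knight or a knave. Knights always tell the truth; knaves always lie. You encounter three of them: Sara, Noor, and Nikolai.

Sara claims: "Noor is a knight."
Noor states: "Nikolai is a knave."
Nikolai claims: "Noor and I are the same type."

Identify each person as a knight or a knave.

Consider Sara. Suppose Sara is a knave.
Then no assignment of the remaining roles makes every statement match its speaker's type — contradiction.
So Sara is a knight.
Consider Noor. Suppose Noor is a knave.
Then Sara's statement comes out false, contradicting Sara being a knight.
So Noor is a knight.
Consider Nikolai. Suppose Nikolai is a knight.
Then Noor's statement comes out false, contradicting Noor being a knight.
So Nikolai is a knave.

Sara: knight, Noor: knight, Nikolai: knave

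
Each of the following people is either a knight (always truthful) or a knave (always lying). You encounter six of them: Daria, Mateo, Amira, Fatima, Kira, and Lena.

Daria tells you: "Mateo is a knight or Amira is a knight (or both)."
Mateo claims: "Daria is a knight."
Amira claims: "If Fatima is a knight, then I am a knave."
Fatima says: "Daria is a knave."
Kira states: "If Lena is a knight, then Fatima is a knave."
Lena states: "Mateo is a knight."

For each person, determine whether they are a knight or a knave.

Consider Daria. Suppose Daria is a knave.
Then no assignment of the remaining roles makes every statement match its speaker's type — contradiction.
So Daria is a knight.
With that fixed, Mateo's statement is true, so Mateo is a knight.
With that fixed, Fatima's statement is false, so Fatima is a knave.
With that fixed, Kira's statement is true, so Kira is a knight.
With that fixed, Lena's statement is true, so Lena is a knight.
With that fixed, Amira's statement is true, so Amira is a knight.

Daria: knight, Mateo: knight, Amira: knight, Fatima: knave, Kira: knight, Lena: knight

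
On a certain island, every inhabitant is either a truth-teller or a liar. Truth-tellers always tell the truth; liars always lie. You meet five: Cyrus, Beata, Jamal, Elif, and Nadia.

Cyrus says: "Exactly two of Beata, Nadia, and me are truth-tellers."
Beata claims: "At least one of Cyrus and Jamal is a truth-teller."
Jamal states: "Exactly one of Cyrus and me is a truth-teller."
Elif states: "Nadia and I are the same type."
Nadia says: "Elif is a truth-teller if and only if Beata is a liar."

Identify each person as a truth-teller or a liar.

Consider Cyrus. Suppose Cyrus is a truth-teller.
Then whichever role Jamal has, Jamal's statement has the wrong truth value — contradiction.
So Cyrus is a liar.
Consider Beata. Suppose Beata is a truth-teller.
Then no assignment of the remaining roles makes every statement match its speaker's type — contradiction.
So Beata is a liar.
Consider Jamal. Suppose Jamal is a truth-teller.
Then Beata's statement comes out true, contradicting Beata being a liar.
So Jamal is a liar.
Consider Elif. Suppose Elif is a liar.
Then no assignment of the remaining roles makes every statement match its speaker's type — contradiction.
So Elif is a truth-teller.
With that fixed, Nadia's statement is true, so Nadia is a truth-teller.

Cyrus: liar, Beata: liar, Jamal: liar, Elif: truth-teller, Nadia: truth-teller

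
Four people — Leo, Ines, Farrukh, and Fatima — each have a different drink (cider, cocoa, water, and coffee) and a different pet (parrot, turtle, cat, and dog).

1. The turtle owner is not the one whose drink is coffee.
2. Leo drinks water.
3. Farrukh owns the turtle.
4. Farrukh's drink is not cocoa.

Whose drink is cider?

Farrukh

With clues 1–2, Leo is impossible for the one with drink cider.
With clues 1–4, Fatima and Ines are impossible for the one with drink cider.
That leaves Farrukh.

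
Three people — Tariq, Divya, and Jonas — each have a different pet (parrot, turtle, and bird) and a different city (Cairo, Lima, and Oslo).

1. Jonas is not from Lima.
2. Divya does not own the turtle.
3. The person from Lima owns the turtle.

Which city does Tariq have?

Lima

With clues 1–3, Cairo and Oslo are impossible for Tariq's city.
That leaves Lima.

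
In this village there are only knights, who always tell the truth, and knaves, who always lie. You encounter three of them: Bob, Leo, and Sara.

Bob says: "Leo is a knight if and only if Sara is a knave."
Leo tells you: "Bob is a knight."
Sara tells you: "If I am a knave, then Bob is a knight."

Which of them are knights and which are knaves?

Bob: knave, Leo: knave, Sara: knave

Consider Bob. Suppose Bob is a knight.
Then no assignment of the remaining roles makes every statement match its speaker's type — contradiction.
So Bob is a knave.
With that fixed, Leo's statement is false, so Leo is a knave.
Consider Sara. Suppose Sara is a knight.
Then Bob's statement comes out true, contradicting Bob being a knave.
So Sara is a knave.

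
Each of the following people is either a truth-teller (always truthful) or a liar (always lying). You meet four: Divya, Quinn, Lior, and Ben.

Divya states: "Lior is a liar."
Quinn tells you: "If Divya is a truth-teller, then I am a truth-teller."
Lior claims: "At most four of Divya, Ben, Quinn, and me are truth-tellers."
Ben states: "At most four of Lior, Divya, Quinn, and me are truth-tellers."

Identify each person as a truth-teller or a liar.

Regardless of anyone's role, Lior's statement is true, so Lior is a truth-teller.
With that fixed, Ben's statement is true, so Ben is a truth-teller.
With that fixed, Divya's statement is false, so Divya is a liar.
With that fixed, Quinn's statement is true, so Quinn is a truth-teller.

Divya: liar, Quinn: truth-teller, Lior: truth-teller, Ben: truth-teller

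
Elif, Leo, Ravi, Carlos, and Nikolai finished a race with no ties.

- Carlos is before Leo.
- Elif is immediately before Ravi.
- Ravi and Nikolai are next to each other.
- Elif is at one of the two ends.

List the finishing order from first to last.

From clue 1: Leo is in {2,3,4,5}.
From clues 1–2: Elif is in {1,2,3,4}.
From clues 1–3: Leo is in {2,5}.
From clues 1–4: Elif → place 1, Ravi → place 2, Nikolai → place 3, Carlos → place 4, Leo → place 5.

Elif, Ravi, Nikolai, Carlos, Leo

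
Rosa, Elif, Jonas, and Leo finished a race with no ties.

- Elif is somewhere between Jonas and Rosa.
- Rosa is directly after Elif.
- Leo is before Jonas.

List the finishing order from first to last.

From clue 1: Elif is in {2,3}.
From clues 1–2: Rosa is in {3,4}.
From clues 1–3: Leo → place 1, Jonas → place 2, Elif → place 3, Rosa → place 4.

Leo, Jonas, Elif, Rosa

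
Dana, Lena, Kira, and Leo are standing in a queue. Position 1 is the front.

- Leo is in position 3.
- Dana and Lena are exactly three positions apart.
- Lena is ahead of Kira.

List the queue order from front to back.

From clue 1: Leo → position 3.
From clues 1–2: Kira → position 2.
From clues 1–3: Lena → position 1, Dana → position 4.

Lena, Kira, Leo, Dana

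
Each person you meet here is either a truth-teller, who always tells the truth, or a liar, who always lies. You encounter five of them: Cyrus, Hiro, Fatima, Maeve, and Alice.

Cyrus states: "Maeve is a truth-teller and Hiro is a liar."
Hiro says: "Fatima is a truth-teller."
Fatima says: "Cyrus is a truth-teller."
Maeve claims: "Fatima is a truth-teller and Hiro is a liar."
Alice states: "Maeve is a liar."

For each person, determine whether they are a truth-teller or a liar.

Cyrus: liar, Hiro: liar, Fatima: liar, Maeve: liar, Alice: truth-teller

Consider Cyrus. Suppose Cyrus is a truth-teller.
Then no assignment of the remaining roles makes every statement match its speaker's type — contradiction.
So Cyrus is a liar.
With that fixed, Fatima's statement is false, so Fatima is a liar.
With that fixed, Maeve's statement is false, so Maeve is a liar.
With that fixed, Alice's statement is true, so Alice is a truth-teller.
With that fixed, Hiro's statement is false, so Hiro is a liar.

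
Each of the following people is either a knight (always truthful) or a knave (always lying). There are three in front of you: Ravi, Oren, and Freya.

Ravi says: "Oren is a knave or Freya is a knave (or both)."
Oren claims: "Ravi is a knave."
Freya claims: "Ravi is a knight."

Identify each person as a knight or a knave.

Consider Ravi. Suppose Ravi is a knave.
Then no assignment of the remaining roles makes every statement match its speaker's type — contradiction.
So Ravi is a knight.
With that fixed, Oren's statement is false, so Oren is a knave.
With that fixed, Freya's statement is true, so Freya is a knight.

Ravi: knight, Oren: knave, Freya: knight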